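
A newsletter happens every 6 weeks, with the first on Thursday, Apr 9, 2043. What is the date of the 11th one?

The 11th occurrence is 10 intervals after the first: 10 × 42 = 420 days after Apr 9, 2043.
Apr has 30 days — 21 days to the end of Apr leaves 399.
May has 31 days (368 left).
Jun has 30 days (338 left).
Jul has 31 days (307 left).
Aug has 31 days (276 left).
Sep has 30 days (246 left).
Oct has 31 days (215 left).
Nov has 30 days (185 left).
Dec has 31 days (154 left).
Jan has 31 days (123 left).
Feb has 29 days (94 left).
Mar has 31 days (63 left).
Apr has 30 days (33 left).
May has 31 days (2 left).
2 days into Jun → Jun 2, 2044.

Jun 2, 2044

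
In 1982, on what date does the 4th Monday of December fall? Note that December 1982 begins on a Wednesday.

December 1982 begins on a Wednesday, so the first Monday is December 6 (5 days later).
The 4th Monday is 3 weeks later: 6 + 21 = 27.

1982-12-27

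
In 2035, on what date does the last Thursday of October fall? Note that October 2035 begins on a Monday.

October 2035 begins on a Monday, so the first Thursday is October 4 (3 days later).
October 2035 has 31 days. Adding weeks: 4, 11, 18, 25 — the last one ≤ 31 is the 25th.

25 October 2035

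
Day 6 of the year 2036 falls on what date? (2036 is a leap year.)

6 into January → January 6.

January 6, 2036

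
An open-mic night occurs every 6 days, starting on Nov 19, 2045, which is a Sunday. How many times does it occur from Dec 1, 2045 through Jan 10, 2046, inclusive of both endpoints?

Occurrences land 6·i days after Nov 19, 2045 for i = 0, 1, 2, …
Dec 1, 2045 is 12 days after the start; 12 ÷ 6 = 2 remainder 0. First occurrence in the window: #3 on Dec 1, 2045 (2×6 = 12 days in).
Jan 10, 2046 is 52 days after the start; 52 ÷ 6 = 8 remainder 4. Last occurrence in the window: #9 on Jan 6, 2046.
Occurrences #3 through #9: 7 in total.

7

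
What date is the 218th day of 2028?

2028-08-05

January has 31 days (218 − 31 = 187 remain).
February has 29 days (187 − 29 = 158 remain).
March has 31 days (158 − 31 = 127 remain).
April has 30 days (127 − 30 = 97 remain).
May has 31 days (97 − 31 = 66 remain).
June has 30 days (66 − 30 = 36 remain).
July has 31 days (36 − 31 = 5 remain).
5 into August → August 5.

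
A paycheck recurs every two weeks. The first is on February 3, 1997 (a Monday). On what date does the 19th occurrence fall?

The 19th occurrence is 18 intervals after the first: 18 × 14 = 252 days after February 3, 1997.
February has 28 days — 25 days to the end of February leaves 227.
March has 31 days (196 left).
April has 30 days (166 left).
May has 31 days (135 left).
June has 30 days (105 left).
July has 31 days (74 left).
August has 31 days (43 left).
September has 30 days (13 left).
13 days into October → October 13, 1997.

October 13, 1997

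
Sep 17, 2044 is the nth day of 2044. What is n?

Days in months before Sep: 31 + 29 + 31 + 30 + 31 + 30 + 31 + 31 = 244.
Plus 17 days into Sep → day 261.

261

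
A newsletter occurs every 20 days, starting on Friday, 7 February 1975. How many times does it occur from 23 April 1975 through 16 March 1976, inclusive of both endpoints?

17

Occurrences land 20·i days after 7 February 1975 for i = 0, 1, 2, …
23 April 1975 is 75 days after the start; 75 ÷ 20 = 3 remainder 15; since the remainder is 15, round up to i = 4. First occurrence in the window: #5 on 28 April 1975 (4×20 = 80 days in).
16 March 1976 is 403 days after the start; 403 ÷ 20 = 20 remainder 3. Last occurrence in the window: #21 on 13 March 1976.
Occurrences #5 through #21: 17 in total.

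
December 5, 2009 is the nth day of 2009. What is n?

339

Days in months before December: 31 + 28 + 31 + 30 + 31 + 30 + 31 + 31 + 30 + 31 + 30 = 334.
Plus 5 days into December → day 339.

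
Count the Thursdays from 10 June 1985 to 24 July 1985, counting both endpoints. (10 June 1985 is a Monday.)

10 June 1985 is a Monday; the first Thursday on or after it is 13 June 1985 (3 days later).
From 13 June 1985 to 24 July 1985: 17 + 24 = 41 days (rest of June, July).
41 ÷ 7 = 5 full weeks with remainder 6, so 5 more Thursdays after the first → 6.

6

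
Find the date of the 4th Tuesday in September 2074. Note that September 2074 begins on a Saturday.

25 September 2074

September 2074 begins on a Saturday, so the first Tuesday is September 4 (3 days later).
The 4th Tuesday is 3 weeks later: 4 + 21 = 25.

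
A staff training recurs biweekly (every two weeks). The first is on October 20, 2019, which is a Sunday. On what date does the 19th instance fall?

The 19th occurrence is 18 intervals after the first: 18 × 14 = 252 days after October 20, 2019.
October has 31 days — 11 days to the end of October leaves 241.
November has 30 days (211 left).
December has 31 days (180 left).
January has 31 days (149 left).
February has 29 days (120 left).
March has 31 days (89 left).
April has 30 days (59 left).
May has 31 days (28 left).
28 days into June → June 28, 2020.

June 28, 2020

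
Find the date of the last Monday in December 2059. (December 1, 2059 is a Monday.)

29 December 2059

December 2059 begins on a Monday, so the first Monday is December 1.
December 2059 has 31 days. Adding weeks: 1, 8, 15, 22, 29 — the last one ≤ 31 is the 29th.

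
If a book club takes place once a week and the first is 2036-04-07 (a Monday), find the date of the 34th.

The 34th occurrence is 33 intervals after the first: 33 × 7 = 231 days after 2036-04-07.
April has 30 days — 23 days to the end of April leaves 208.
May has 31 days (177 left).
June has 30 days (147 left).
July has 31 days (116 left).
August has 31 days (85 left).
September has 30 days (55 left).
October has 31 days (24 left).
24 days into November → 2036-11-24.

2036-11-24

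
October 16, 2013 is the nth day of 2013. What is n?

289

Days in months before October: 31 + 28 + 31 + 30 + 31 + 30 + 31 + 31 + 30 = 273.
Plus 16 days into October → day 289.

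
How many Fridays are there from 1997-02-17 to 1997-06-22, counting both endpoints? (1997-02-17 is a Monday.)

18

1997-02-17 is a Monday; the first Friday on or after it is 1997-02-21 (4 days later).
From 1997-02-21 to 1997-06-22: 7 + 31 + 30 + 31 + 22 = 121 days (rest of February, March, April, May, June).
121 ÷ 7 = 17 full weeks with remainder 2, so 17 more Fridays after the first → 18.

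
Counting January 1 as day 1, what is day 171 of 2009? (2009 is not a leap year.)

January has 31 days (171 − 31 = 140 remain).
February has 28 days (140 − 28 = 112 remain).
March has 31 days (112 − 31 = 81 remain).
April has 30 days (81 − 30 = 51 remain).
May has 31 days (51 − 31 = 20 remain).
20 into June → June 20.

20 June 2009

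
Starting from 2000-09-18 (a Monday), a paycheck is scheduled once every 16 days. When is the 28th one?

2001-11-24

The 28th occurrence is 27 intervals after the first: 27 × 16 = 432 days after 2000-09-18.
September has 30 days — 12 days to the end of September leaves 420.
From end of September to end of 2000 is 92 days (328 left).
January has 31 days (297 left).
February has 28 days (269 left).
March has 31 days (238 left).
April has 30 days (208 left).
May has 31 days (177 left).
June has 30 days (147 left).
July has 31 days (116 left).
August has 31 days (85 left).
September has 30 days (55 left).
October has 31 days (24 left).
24 days into November → 2001-11-24.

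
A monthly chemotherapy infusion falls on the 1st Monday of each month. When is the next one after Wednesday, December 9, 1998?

January 4, 1999

December 1998 starts on a Tuesday, so its 1st Monday is December 7, 1998 (6 days in).
That is not after December 9, 1998, so look at January 1999.
January 1999 starts on a Friday, so its 1st Monday is January 4, 1999 (3 days in).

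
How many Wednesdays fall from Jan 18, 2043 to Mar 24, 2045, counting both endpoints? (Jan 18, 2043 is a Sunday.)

114

Jan 18, 2043 is a Sunday; the first Wednesday on or after it is Jan 21, 2043 (3 days later).
From Jan 21, 2043 to Mar 24, 2045: 344 + 366 + 83 = 793 days (rest of 2043, 2044, to Mar 24, 2045 in 2045).
793 ÷ 7 = 113 full weeks with remainder 2, so 113 more Wednesdays after the first → 114.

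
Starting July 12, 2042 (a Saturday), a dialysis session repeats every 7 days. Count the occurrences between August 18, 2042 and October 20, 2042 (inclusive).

Occurrences land 7·i days after July 12, 2042 for i = 0, 1, 2, …
August 18, 2042 is 37 days after the start; 37 ÷ 7 = 5 remainder 2; since the remainder is 2, round up to i = 6. First occurrence in the window: #7 on August 23, 2042 (6×7 = 42 days in).
October 20, 2042 is 100 days after the start; 100 ÷ 7 = 14 remainder 2. Last occurrence in the window: #15 on October 18, 2042.
Occurrences #7 through #15: 9 in total.

9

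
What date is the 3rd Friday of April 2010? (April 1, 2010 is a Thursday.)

April 16, 2010

April 2010 begins on a Thursday, so the first Friday is April 2 (1 day later).
The 3rd Friday is 2 weeks later: 2 + 14 = 16.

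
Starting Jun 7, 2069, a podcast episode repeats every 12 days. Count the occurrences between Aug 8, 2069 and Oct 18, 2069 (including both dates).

6

Occurrences land 12·i days after Jun 7, 2069 for i = 0, 1, 2, …
Aug 8, 2069 is 62 days after the start; 62 ÷ 12 = 5 remainder 2; since the remainder is 2, round up to i = 6. First occurrence in the window: #7 on Aug 18, 2069 (6×12 = 72 days in).
Oct 18, 2069 is 133 days after the start; 133 ÷ 12 = 11 remainder 1. Last occurrence in the window: #12 on Oct 17, 2069.
Occurrences #7 through #12: 6 in total.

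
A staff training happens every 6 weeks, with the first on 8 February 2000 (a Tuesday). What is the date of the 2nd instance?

The 2nd occurrence is 1 interval after the first: 1 × 42 = 42 days after 8 February 2000.
February has 29 days — 21 days to the end of February leaves 21.
21 days into March → 21 March 2000.

21 March 2000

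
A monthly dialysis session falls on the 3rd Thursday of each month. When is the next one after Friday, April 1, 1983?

April 21, 1983

April 1983 starts on a Friday; its first Thursday is the 7th, so the 3rd Thursday is the 21st — April 21, 1983.
April 21, 1983 is after April 1, 1983, so that is the next one.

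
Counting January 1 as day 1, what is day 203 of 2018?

January has 31 days (203 − 31 = 172 remain).
February has 28 days (172 − 28 = 144 remain).
March has 31 days (144 − 31 = 113 remain).
April has 30 days (113 − 30 = 83 remain).
May has 31 days (83 − 31 = 52 remain).
June has 30 days (52 − 30 = 22 remain).
22 into July → July 22.

2018-07-22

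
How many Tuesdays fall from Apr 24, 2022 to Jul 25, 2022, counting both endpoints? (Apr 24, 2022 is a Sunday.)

Apr 24, 2022 is a Sunday; the first Tuesday on or after it is Apr 26, 2022 (2 days later).
From Apr 26, 2022 to Jul 25, 2022: 4 + 31 + 30 + 25 = 90 days (rest of Apr, May, Jun, Jul).
90 ÷ 7 = 12 full weeks with remainder 6, so 12 more Tuesdays after the first → 13.

13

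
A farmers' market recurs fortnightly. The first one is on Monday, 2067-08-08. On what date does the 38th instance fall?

2069-01-07

The 38th occurrence is 37 intervals after the first: 37 × 14 = 518 days after 2067-08-08.
August has 31 days — 23 days to the end of August leaves 495.
From end of August to end of 2067 is 122 days (373 left).
2068 has 366 days (7 left).
7 days into January → 2069-01-07.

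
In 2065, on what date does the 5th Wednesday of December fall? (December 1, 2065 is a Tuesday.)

December 2065 begins on a Tuesday, so the first Wednesday is December 2 (1 day later).
The 5th Wednesday is 4 weeks later: 2 + 28 = 30.

30 December 2065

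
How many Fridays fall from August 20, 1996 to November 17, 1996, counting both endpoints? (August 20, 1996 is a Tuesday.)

13

August 20, 1996 is a Tuesday; the first Friday on or after it is August 23, 1996 (3 days later).
From August 23, 1996 to November 17, 1996: 8 + 30 + 31 + 17 = 86 days (rest of August, September, October, November).
86 ÷ 7 = 12 full weeks with remainder 2, so 12 more Fridays after the first → 13.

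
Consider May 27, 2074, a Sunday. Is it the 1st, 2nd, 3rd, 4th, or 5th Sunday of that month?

Day 27 falls in week ⌈27/7⌉ of the month.
Days 1–7 hold the 1st Sunday, 8–14 the 2nd, 15–21 the 3rd, 22–28 the 4th, 29–31 the 5th.
27 is in the range for the 4th.

4th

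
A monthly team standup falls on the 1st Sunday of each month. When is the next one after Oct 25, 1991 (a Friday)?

Nov 3, 1991

Oct 1991 starts on a Tuesday, so its 1st Sunday is Oct 6, 1991 (5 days in).
That is not after Oct 25, 1991, so look at Nov 1991.
Nov 1991 starts on a Friday, so its 1st Sunday is Nov 3, 1991 (2 days in).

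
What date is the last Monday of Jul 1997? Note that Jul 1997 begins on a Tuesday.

Jul 1997 begins on a Tuesday, so the first Monday is Jul 7 (6 days later).
Jul 1997 has 31 days. Adding weeks: 7, 14, 21, 28 — the last one ≤ 31 is the 28th.

Jul 28, 1997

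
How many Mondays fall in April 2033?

April 1, 2033 is a Friday; the first Monday on or after it is April 4, 2033 (3 days later).
From April 4, 2033 to April 30, 2033 is 30 − 4 = 26 days.
26 ÷ 7 = 3 full weeks with remainder 5, so 3 more Mondays after the first → 4.

4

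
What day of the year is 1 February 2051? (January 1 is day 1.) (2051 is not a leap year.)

Days in months before February: 31 = 31.
Plus 1 day into February → day 32.

32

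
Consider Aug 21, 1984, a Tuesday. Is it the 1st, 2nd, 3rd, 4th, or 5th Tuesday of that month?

Day 21 falls in week ⌈21/7⌉ of the month.
Days 1–7 hold the 1st Tuesday, 8–14 the 2nd, 15–21 the 3rd, 22–28 the 4th, 29–31 the 5th.
21 is in the range for the 3rd.

3rd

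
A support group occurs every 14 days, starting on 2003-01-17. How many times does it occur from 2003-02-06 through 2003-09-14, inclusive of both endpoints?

Occurrences land 14·i days after 2003-01-17 for i = 0, 1, 2, …
2003-02-06 is 20 days after the start; 20 ÷ 14 = 1 remainder 6; since the remainder is 6, round up to i = 2. First occurrence in the window: #3 on 2003-02-14 (2×14 = 28 days in).
2003-09-14 is 240 days after the start; 240 ÷ 14 = 17 remainder 2. Last occurrence in the window: #18 on 2003-09-12.
Occurrences #3 through #18: 16 in total.

16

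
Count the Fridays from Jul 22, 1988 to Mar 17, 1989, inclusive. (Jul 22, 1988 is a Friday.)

35

Jul 22, 1988 is a Friday; the first Friday on or after it is Jul 22, 1988.
From Jul 22, 1988 to Mar 17, 1989: 9 + 31 + 30 + 31 + 30 + 31 + 31 + 28 + 17 = 238 days (rest of Jul, Aug, Sep, Oct, Nov, Dec, Jan, Feb, Mar).
238 ÷ 7 = 34 full weeks with remainder 0, so 34 more Fridays after the first → 35.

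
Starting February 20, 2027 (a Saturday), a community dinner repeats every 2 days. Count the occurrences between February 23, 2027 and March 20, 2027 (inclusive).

13

Occurrences land 2·i days after February 20, 2027 for i = 0, 1, 2, …
February 23, 2027 is 3 days after the start; 3 ÷ 2 = 1 remainder 1; since the remainder is 1, round up to i = 2. First occurrence in the window: #3 on February 24, 2027 (2×2 = 4 days in).
March 20, 2027 is 28 days after the start; 28 ÷ 2 = 14 remainder 0. Last occurrence in the window: #15 on March 20, 2027.
Occurrences #3 through #15: 13 in total.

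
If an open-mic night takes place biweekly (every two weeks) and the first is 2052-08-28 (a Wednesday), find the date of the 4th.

The 4th occurrence is 3 intervals after the first: 3 × 14 = 42 days after 2052-08-28.
August has 31 days — 3 days to the end of August leaves 39.
September has 30 days (9 left).
9 days into October → 2052-10-09.

2052-10-09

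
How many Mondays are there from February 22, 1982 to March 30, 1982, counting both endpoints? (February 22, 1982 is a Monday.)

6

February 22, 1982 is a Monday; the first Monday on or after it is February 22, 1982.
From February 22, 1982 to March 30, 1982: 6 + 30 = 36 days (rest of February, March).
36 ÷ 7 = 5 full weeks with remainder 1, so 5 more Mondays after the first → 6.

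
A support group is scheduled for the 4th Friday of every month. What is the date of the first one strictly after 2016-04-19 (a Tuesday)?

2016-04-22

April 2016 starts on a Friday; its first Friday is the 1st, so the 4th Friday is the 22nd — 2016-04-22.
2016-04-22 is after 2016-04-19, so that is the next one.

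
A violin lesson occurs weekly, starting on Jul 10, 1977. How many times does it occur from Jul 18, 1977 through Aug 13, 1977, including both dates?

Occurrences land 7·i days after Jul 10, 1977 for i = 0, 1, 2, …
Jul 18, 1977 is 8 days after the start; 8 ÷ 7 = 1 remainder 1; since the remainder is 1, round up to i = 2. First occurrence in the window: #3 on Jul 24, 1977 (2×7 = 14 days in).
Aug 13, 1977 is 34 days after the start; 34 ÷ 7 = 4 remainder 6. Last occurrence in the window: #5 on Aug 7, 1977.
Occurrences #3 through #5: 3 in total.

3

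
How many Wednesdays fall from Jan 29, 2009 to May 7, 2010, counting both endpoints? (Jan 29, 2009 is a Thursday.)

Jan 29, 2009 is a Thursday; the first Wednesday on or after it is Feb 4, 2009 (6 days later).
From Feb 4, 2009 to May 7, 2010: 330 + 127 = 457 days (rest of 2009, to May 7, 2010 in 2010).
457 ÷ 7 = 65 full weeks with remainder 2, so 65 more Wednesdays after the first → 66.

66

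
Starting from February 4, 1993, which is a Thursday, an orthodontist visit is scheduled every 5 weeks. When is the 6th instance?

July 29, 1993

The 6th occurrence is 5 intervals after the first: 5 × 35 = 175 days after February 4, 1993.
February has 28 days — 24 days to the end of February leaves 151.
March has 31 days (120 left).
April has 30 days (90 left).
May has 31 days (59 left).
June has 30 days (29 left).
29 days into July → July 29, 1993.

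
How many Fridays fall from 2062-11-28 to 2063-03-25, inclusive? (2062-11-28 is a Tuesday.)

17

2062-11-28 is a Tuesday; the first Friday on or after it is 2062-12-01 (3 days later).
From 2062-12-01 to 2063-03-25: 30 + 31 + 28 + 25 = 114 days (rest of December, January, February, March).
114 ÷ 7 = 16 full weeks with remainder 2, so 16 more Fridays after the first → 17.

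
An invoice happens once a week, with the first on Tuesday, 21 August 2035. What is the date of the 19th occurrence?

25 December 2035

The 19th occurrence is 18 intervals after the first: 18 × 7 = 126 days after 21 August 2035.
August has 31 days — 10 days to the end of August leaves 116.
September has 30 days (86 left).
October has 31 days (55 left).
November has 30 days (25 left).
25 days into December → 25 December 2035.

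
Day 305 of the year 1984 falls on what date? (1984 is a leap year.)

1984-10-31

January has 31 days (305 − 31 = 274 remain).
February has 29 days (274 − 29 = 245 remain).
March has 31 days (245 − 31 = 214 remain).
April has 30 days (214 − 30 = 184 remain).
May has 31 days (184 − 31 = 153 remain).
June has 30 days (153 − 30 = 123 remain).
July has 31 days (123 − 31 = 92 remain).
August has 31 days (92 − 31 = 61 remain).
September has 30 days (61 − 30 = 31 remain).
31 into October → October 31.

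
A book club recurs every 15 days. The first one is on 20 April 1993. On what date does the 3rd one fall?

The 3rd occurrence is 2 intervals after the first: 2 × 15 = 30 days after 20 April 1993.
April has 30 days — 10 days to the end of April leaves 20.
20 days into May → 20 May 1993.

20 May 1993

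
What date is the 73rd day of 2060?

13 March 2060

January has 31 days (73 − 31 = 42 remain).
February has 29 days (42 − 29 = 13 remain).
13 into March → March 13.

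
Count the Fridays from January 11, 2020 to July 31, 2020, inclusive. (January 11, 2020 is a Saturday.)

29

January 11, 2020 is a Saturday; the first Friday on or after it is January 17, 2020 (6 days later).
From January 17, 2020 to July 31, 2020: 14 + 29 + 31 + 30 + 31 + 30 + 31 = 196 days (rest of January, February, March, April, May, June, July).
196 ÷ 7 = 28 full weeks with remainder 0, so 28 more Fridays after the first → 29.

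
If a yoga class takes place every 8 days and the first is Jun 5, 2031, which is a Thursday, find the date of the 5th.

The 5th occurrence is 4 intervals after the first: 4 × 8 = 32 days after Jun 5, 2031.
Jun has 30 days — 25 days to the end of Jun leaves 7.
7 days into Jul → Jul 7, 2031.

Jul 7, 2031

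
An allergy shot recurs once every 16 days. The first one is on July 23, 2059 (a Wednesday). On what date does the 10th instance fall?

The 10th occurrence is 9 intervals after the first: 9 × 16 = 144 days after July 23, 2059.
July has 31 days — 8 days to the end of July leaves 136.
August has 31 days (105 left).
September has 30 days (75 left).
October has 31 days (44 left).
November has 30 days (14 left).
14 days into December → December 14, 2059.

December 14, 2059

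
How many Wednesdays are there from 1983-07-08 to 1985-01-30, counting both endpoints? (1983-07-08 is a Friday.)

1983-07-08 is a Friday; the first Wednesday on or after it is 1983-07-13 (5 days later).
From 1983-07-13 to 1985-01-30: 171 + 366 + 30 = 567 days (rest of 1983, 1984, to 1985-01-30 in 1985).
567 ÷ 7 = 81 full weeks with remainder 0, so 81 more Wednesdays after the first → 82.

82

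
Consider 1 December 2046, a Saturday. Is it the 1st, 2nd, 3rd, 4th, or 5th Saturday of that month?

Day 1 falls in week ⌈1/7⌉ of the month.
Days 1–7 hold the 1st Saturday, 8–14 the 2nd, 15–21 the 3rd, 22–28 the 4th, 29–31 the 5th.
1 is in the range for the 1st.

1st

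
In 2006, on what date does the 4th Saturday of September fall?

23 September 2006

The first Saturday of September 2006 is September 2.
The 4th Saturday is 3 weeks later: 2 + 21 = 23.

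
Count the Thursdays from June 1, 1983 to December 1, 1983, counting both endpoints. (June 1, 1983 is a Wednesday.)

27

June 1, 1983 is a Wednesday; the first Thursday on or after it is June 2, 1983 (1 day later).
From June 2, 1983 to December 1, 1983: 28 + 31 + 31 + 30 + 31 + 30 + 1 = 182 days (rest of June, July, August, September, October, November, December).
182 ÷ 7 = 26 full weeks with remainder 0, so 26 more Thursdays after the first → 27.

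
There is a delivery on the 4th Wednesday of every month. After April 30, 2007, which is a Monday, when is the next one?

May 23, 2007

April 2007 starts on a Sunday; its first Wednesday is the 4th, so the 4th Wednesday is the 25th — April 25, 2007.
That is not after April 30, 2007, so look at May 2007.
May 2007 starts on a Tuesday; its first Wednesday is the 2nd, so the 4th Wednesday is the 23rd — May 23, 2007.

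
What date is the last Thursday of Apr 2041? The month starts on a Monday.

Apr 25, 2041

Apr 2041 begins on a Monday, so the first Thursday is Apr 4 (3 days later).
Apr 2041 has 30 days. Adding weeks: 4, 11, 18, 25 — the last one ≤ 30 is the 25th.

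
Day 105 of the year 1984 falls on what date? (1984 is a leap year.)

14 April 1984

January has 31 days (105 − 31 = 74 remain).
February has 29 days (74 − 29 = 45 remain).
March has 31 days (45 − 31 = 14 remain).
14 into April → April 14.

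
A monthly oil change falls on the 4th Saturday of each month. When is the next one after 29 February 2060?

27 March 2060

February 2060 starts on a Sunday; its first Saturday is the 7th, so the 4th Saturday is the 28th — 28 February 2060.
That is not after 29 February 2060, so look at March 2060.
March 2060 starts on a Monday; its first Saturday is the 6th, so the 4th Saturday is the 27th — 27 March 2060.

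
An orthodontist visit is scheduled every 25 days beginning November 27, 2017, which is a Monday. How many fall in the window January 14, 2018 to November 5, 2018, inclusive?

Occurrences land 25·i days after November 27, 2017 for i = 0, 1, 2, …
January 14, 2018 is 48 days after the start; 48 ÷ 25 = 1 remainder 23; since the remainder is 23, round up to i = 2. First occurrence in the window: #3 on January 16, 2018 (2×25 = 50 days in).
November 5, 2018 is 343 days after the start; 343 ÷ 25 = 13 remainder 18. Last occurrence in the window: #14 on October 18, 2018.
Occurrences #3 through #14: 12 in total.

12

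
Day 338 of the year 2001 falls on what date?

4 December 2001

January has 31 days (338 − 31 = 307 remain).
February has 28 days (307 − 28 = 279 remain).
March has 31 days (279 − 31 = 248 remain).
April has 30 days (248 − 30 = 218 remain).
May has 31 days (218 − 31 = 187 remain).
June has 30 days (187 − 30 = 157 remain).
July has 31 days (157 − 31 = 126 remain).
August has 31 days (126 − 31 = 95 remain).
September has 30 days (95 − 30 = 65 remain).
October has 31 days (65 − 31 = 34 remain).
November has 30 days (34 − 30 = 4 remain).
4 into December → December 4.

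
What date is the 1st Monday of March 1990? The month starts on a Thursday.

March 5, 1990

March 1990 begins on a Thursday, so the first Monday is March 5 (4 days later).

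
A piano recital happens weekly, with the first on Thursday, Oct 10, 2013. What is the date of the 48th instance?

The 48th occurrence is 47 intervals after the first: 47 × 7 = 329 days after Oct 10, 2013.
Oct has 31 days — 21 days to the end of Oct leaves 308.
Nov has 30 days (278 left).
Dec has 31 days (247 left).
Jan has 31 days (216 left).
Feb has 28 days (188 left).
Mar has 31 days (157 left).
Apr has 30 days (127 left).
May has 31 days (96 left).
Jun has 30 days (66 left).
Jul has 31 days (35 left).
Aug has 31 days (4 left).
4 days into Sep → Sep 4, 2014.

Sep 4, 2014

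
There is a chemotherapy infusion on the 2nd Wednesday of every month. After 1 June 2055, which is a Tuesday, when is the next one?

9 June 2055

June 2055 starts on a Tuesday; its first Wednesday is the 2nd, so the 2nd Wednesday is the 9th — 9 June 2055.
9 June 2055 is after 1 June 2055, so that is the next one.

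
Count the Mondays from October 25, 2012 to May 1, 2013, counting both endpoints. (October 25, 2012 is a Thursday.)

27

October 25, 2012 is a Thursday; the first Monday on or after it is October 29, 2012 (4 days later).
From October 29, 2012 to May 1, 2013: 2 + 30 + 31 + 31 + 28 + 31 + 30 + 1 = 184 days (rest of October, November, December, January, February, March, April, May).
184 ÷ 7 = 26 full weeks with remainder 2, so 26 more Mondays after the first → 27.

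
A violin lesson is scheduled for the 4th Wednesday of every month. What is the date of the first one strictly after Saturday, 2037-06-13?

2037-06-24

June 2037 starts on a Monday; its first Wednesday is the 3rd, so the 4th Wednesday is the 24th — 2037-06-24.
2037-06-24 is after 2037-06-13, so that is the next one.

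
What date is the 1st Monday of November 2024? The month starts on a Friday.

November 2024 begins on a Friday, so the first Monday is November 4 (3 days later).

November 4, 2024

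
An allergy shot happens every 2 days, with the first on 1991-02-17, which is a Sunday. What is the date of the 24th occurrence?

The 24th occurrence is 23 intervals after the first: 23 × 2 = 46 days after 1991-02-17.
February has 28 days — 11 days to the end of February leaves 35.
March has 31 days (4 left).
4 days into April → 1991-04-04.

1991-04-04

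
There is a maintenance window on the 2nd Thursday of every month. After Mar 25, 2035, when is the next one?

Apr 12, 2035

Mar 2035 starts on a Thursday; its first Thursday is the 1st, so the 2nd Thursday is the 8th — Mar 8, 2035.
That is not after Mar 25, 2035, so look at Apr 2035.
Apr 2035 starts on a Sunday; its first Thursday is the 5th, so the 2nd Thursday is the 12th — Apr 12, 2035.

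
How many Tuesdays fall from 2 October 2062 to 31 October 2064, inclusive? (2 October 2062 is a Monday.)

109

2 October 2062 is a Monday; the first Tuesday on or after it is 3 October 2062 (1 day later).
From 3 October 2062 to 31 October 2064: 89 + 365 + 305 = 759 days (rest of 2062, 2063, to 31 October 2064 in 2064).
759 ÷ 7 = 108 full weeks with remainder 3, so 108 more Tuesdays after the first → 109.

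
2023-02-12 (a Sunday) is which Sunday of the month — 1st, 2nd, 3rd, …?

Day 12 falls in week ⌈12/7⌉ of the month.
Days 1–7 hold the 1st Sunday, 8–14 the 2nd, 15–21 the 3rd, 22–28 the 4th, 29–31 the 5th.
12 is in the range for the 2nd.

2nd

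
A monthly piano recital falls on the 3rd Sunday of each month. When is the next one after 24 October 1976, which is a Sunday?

21 November 1976

October 1976 starts on a Friday; its first Sunday is the 3rd, so the 3rd Sunday is the 17th — 17 October 1976.
That is not after 24 October 1976, so look at November 1976.
November 1976 starts on a Monday; its first Sunday is the 7th, so the 3rd Sunday is the 21st — 21 November 1976.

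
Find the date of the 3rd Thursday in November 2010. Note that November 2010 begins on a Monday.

November 18, 2010

November 2010 begins on a Monday, so the first Thursday is November 4 (3 days later).
The 3rd Thursday is 2 weeks later: 4 + 14 = 18.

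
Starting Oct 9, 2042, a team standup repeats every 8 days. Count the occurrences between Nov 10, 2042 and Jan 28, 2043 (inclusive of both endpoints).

10

Occurrences land 8·i days after Oct 9, 2042 for i = 0, 1, 2, …
Nov 10, 2042 is 32 days after the start; 32 ÷ 8 = 4 remainder 0. First occurrence in the window: #5 on Nov 10, 2042 (4×8 = 32 days in).
Jan 28, 2043 is 111 days after the start; 111 ÷ 8 = 13 remainder 7. Last occurrence in the window: #14 on Jan 21, 2043.
Occurrences #5 through #14: 10 in total.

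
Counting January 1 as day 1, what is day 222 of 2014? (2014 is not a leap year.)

2014-08-10

January has 31 days (222 − 31 = 191 remain).
February has 28 days (191 − 28 = 163 remain).
March has 31 days (163 − 31 = 132 remain).
April has 30 days (132 − 30 = 102 remain).
May has 31 days (102 − 31 = 71 remain).
June has 30 days (71 − 30 = 41 remain).
July has 31 days (41 − 31 = 10 remain).
10 into August → August 10.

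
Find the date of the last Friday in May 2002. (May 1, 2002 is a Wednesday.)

May 31, 2002

May 2002 begins on a Wednesday, so the first Friday is May 3 (2 days later).
May 2002 has 31 days. Adding weeks: 3, 10, 17, 24, 31 — the last one ≤ 31 is the 31st.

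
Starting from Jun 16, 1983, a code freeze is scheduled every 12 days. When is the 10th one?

The 10th occurrence is 9 intervals after the first: 9 × 12 = 108 days after Jun 16, 1983.
Jun has 30 days — 14 days to the end of Jun leaves 94.
Jul has 31 days (63 left).
Aug has 31 days (32 left).
Sep has 30 days (2 left).
2 days into Oct → Oct 2, 1983.

Oct 2, 1983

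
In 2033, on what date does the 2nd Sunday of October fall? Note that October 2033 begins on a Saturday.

October 2033 begins on a Saturday, so the first Sunday is October 2 (1 day later).
The 2nd Sunday is 1 weeks later: 2 + 7 = 9.

9 October 2033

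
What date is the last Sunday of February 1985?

February 24, 1985

February 1985 begins on a Friday, so the first Sunday is February 3 (2 days later).
February 1985 has 28 days. Adding weeks: 3, 10, 17, 24 — the last one ≤ 28 is the 24th.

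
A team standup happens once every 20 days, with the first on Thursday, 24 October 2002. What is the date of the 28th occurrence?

The 28th occurrence is 27 intervals after the first: 27 × 20 = 540 days after 24 October 2002.
October has 31 days — 7 days to the end of October leaves 533.
From end of October to end of 2002 is 61 days (472 left).
2003 has 365 days (107 left).
January has 31 days (76 left).
February has 29 days (47 left).
March has 31 days (16 left).
16 days into April → 16 April 2004.

16 April 2004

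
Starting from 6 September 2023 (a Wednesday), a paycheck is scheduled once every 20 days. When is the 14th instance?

The 14th occurrence is 13 intervals after the first: 13 × 20 = 260 days after 6 September 2023.
September has 30 days — 24 days to the end of September leaves 236.
October has 31 days (205 left).
November has 30 days (175 left).
December has 31 days (144 left).
January has 31 days (113 left).
February has 29 days (84 left).
March has 31 days (53 left).
April has 30 days (23 left).
23 days into May → 23 May 2024.

23 May 2024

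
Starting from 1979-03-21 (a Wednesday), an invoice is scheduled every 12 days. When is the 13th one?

1979-08-12

The 13th occurrence is 12 intervals after the first: 12 × 12 = 144 days after 1979-03-21.
March has 31 days — 10 days to the end of March leaves 134.
April has 30 days (104 left).
May has 31 days (73 left).
June has 30 days (43 left).
July has 31 days (12 left).
12 days into August → 1979-08-12.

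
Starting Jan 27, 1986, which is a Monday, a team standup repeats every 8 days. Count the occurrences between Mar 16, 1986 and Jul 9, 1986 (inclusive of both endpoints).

Occurrences land 8·i days after Jan 27, 1986 for i = 0, 1, 2, …
Mar 16, 1986 is 48 days after the start; 48 ÷ 8 = 6 remainder 0. First occurrence in the window: #7 on Mar 16, 1986 (6×8 = 48 days in).
Jul 9, 1986 is 163 days after the start; 163 ÷ 8 = 20 remainder 3. Last occurrence in the window: #21 on Jul 6, 1986.
Occurrences #7 through #21: 15 in total.

15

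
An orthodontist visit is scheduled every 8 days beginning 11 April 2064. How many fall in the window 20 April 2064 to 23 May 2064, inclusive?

4

Occurrences land 8·i days after 11 April 2064 for i = 0, 1, 2, …
20 April 2064 is 9 days after the start; 9 ÷ 8 = 1 remainder 1; since the remainder is 1, round up to i = 2. First occurrence in the window: #3 on 27 April 2064 (2×8 = 16 days in).
23 May 2064 is 42 days after the start; 42 ÷ 8 = 5 remainder 2. Last occurrence in the window: #6 on 21 May 2064.
Occurrences #3 through #6: 4 in total.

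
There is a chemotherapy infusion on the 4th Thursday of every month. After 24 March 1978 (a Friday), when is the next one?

March 1978 starts on a Wednesday; its first Thursday is the 2nd, so the 4th Thursday is the 23rd — 23 March 1978.
That is not after 24 March 1978, so look at April 1978.
April 1978 starts on a Saturday; its first Thursday is the 6th, so the 4th Thursday is the 27th — 27 April 1978.

27 April 1978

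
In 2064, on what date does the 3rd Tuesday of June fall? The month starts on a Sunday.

June 2064 begins on a Sunday, so the first Tuesday is June 3 (2 days later).
The 3rd Tuesday is 2 weeks later: 3 + 14 = 17.

2064-06-17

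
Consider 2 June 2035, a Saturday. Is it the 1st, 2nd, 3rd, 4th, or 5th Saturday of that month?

1st

Day 2 falls in week ⌈2/7⌉ of the month.
Days 1–7 hold the 1st Saturday, 8–14 the 2nd, 15–21 the 3rd, 22–28 the 4th, 29–31 the 5th.
2 is in the range for the 1st.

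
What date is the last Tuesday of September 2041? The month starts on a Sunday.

September 2041 begins on a Sunday, so the first Tuesday is September 3 (2 days later).
September 2041 has 30 days. Adding weeks: 3, 10, 17, 24 — the last one ≤ 30 is the 24th.

September 24, 2041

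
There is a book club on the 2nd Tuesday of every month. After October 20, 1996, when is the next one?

November 12, 1996

October 1996 starts on a Tuesday; its first Tuesday is the 1st, so the 2nd Tuesday is the 8th — October 8, 1996.
That is not after October 20, 1996, so look at November 1996.
November 1996 starts on a Friday; its first Tuesday is the 5th, so the 2nd Tuesday is the 12th — November 12, 1996.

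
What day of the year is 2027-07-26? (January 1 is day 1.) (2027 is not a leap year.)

Days in months before July: 31 + 28 + 31 + 30 + 31 + 30 = 181.
Plus 26 days into July → day 207.

207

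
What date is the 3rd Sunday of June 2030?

The first Sunday of June 2030 is June 2.
The 3rd Sunday is 2 weeks later: 2 + 14 = 16.

June 16, 2030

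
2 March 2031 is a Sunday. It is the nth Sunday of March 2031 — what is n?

Day 2 falls in week ⌈2/7⌉ of the month.
Days 1–7 hold the 1st Sunday, 8–14 the 2nd, 15–21 the 3rd, 22–28 the 4th, 29–31 the 5th.
2 is in the range for the 1st.

1st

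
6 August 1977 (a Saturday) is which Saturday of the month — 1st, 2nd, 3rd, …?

Day 6 falls in week ⌈6/7⌉ of the month.
Days 1–7 hold the 1st Saturday, 8–14 the 2nd, 15–21 the 3rd, 22–28 the 4th, 29–31 the 5th.
6 is in the range for the 1st.

1st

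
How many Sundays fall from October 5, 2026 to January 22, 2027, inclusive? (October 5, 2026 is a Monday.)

October 5, 2026 is a Monday; the first Sunday on or after it is October 11, 2026 (6 days later).
From October 11, 2026 to January 22, 2027: 20 + 30 + 31 + 22 = 103 days (rest of October, November, December, January).
103 ÷ 7 = 14 full weeks with remainder 5, so 14 more Sundays after the first → 15.

15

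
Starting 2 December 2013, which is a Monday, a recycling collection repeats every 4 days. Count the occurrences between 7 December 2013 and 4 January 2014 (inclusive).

Occurrences land 4·i days after 2 December 2013 for i = 0, 1, 2, …
7 December 2013 is 5 days after the start; 5 ÷ 4 = 1 remainder 1; since the remainder is 1, round up to i = 2. First occurrence in the window: #3 on 10 December 2013 (2×4 = 8 days in).
4 January 2014 is 33 days after the start; 33 ÷ 4 = 8 remainder 1. Last occurrence in the window: #9 on 3 January 2014.
Occurrences #3 through #9: 7 in total.

7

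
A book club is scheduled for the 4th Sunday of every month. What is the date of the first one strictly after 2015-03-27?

2015-04-26

March 2015 starts on a Sunday; its first Sunday is the 1st, so the 4th Sunday is the 22nd — 2015-03-22.
That is not after 2015-03-27, so look at April 2015.
April 2015 starts on a Wednesday; its first Sunday is the 5th, so the 4th Sunday is the 26th — 2015-04-26.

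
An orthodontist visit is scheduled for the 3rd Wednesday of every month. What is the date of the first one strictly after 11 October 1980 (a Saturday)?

15 October 1980

October 1980 starts on a Wednesday; its first Wednesday is the 1st, so the 3rd Wednesday is the 15th — 15 October 1980.
15 October 1980 is after 11 October 1980, so that is the next one.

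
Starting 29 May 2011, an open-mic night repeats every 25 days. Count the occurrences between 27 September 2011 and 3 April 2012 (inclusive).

Occurrences land 25·i days after 29 May 2011 for i = 0, 1, 2, …
27 September 2011 is 121 days after the start; 121 ÷ 25 = 4 remainder 21; since the remainder is 21, round up to i = 5. First occurrence in the window: #6 on 1 October 2011 (5×25 = 125 days in).
3 April 2012 is 310 days after the start; 310 ÷ 25 = 12 remainder 10. Last occurrence in the window: #13 on 24 March 2012.
Occurrences #6 through #13: 8 in total.

8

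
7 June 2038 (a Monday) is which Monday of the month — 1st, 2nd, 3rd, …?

1st

Day 7 falls in week ⌈7/7⌉ of the month.
Days 1–7 hold the 1st Monday, 8–14 the 2nd, 15–21 the 3rd, 22–28 the 4th, 29–31 the 5th.
7 is in the range for the 1st.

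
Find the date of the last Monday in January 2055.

January 25, 2055

The first Monday of January 2055 is January 4.
January 2055 has 31 days. Adding weeks: 4, 11, 18, 25 — the last one ≤ 31 is the 25th.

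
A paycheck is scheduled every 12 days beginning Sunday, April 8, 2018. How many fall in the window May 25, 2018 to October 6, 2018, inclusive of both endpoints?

12

Occurrences land 12·i days after April 8, 2018 for i = 0, 1, 2, …
May 25, 2018 is 47 days after the start; 47 ÷ 12 = 3 remainder 11; since the remainder is 11, round up to i = 4. First occurrence in the window: #5 on May 26, 2018 (4×12 = 48 days in).
October 6, 2018 is 181 days after the start; 181 ÷ 12 = 15 remainder 1. Last occurrence in the window: #16 on October 5, 2018.
Occurrences #5 through #16: 12 in total.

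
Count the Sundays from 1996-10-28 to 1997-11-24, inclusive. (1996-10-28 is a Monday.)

1996-10-28 is a Monday; the first Sunday on or after it is 1996-11-03 (6 days later).
From 1996-11-03 to 1997-11-24: 58 + 328 = 386 days (rest of 1996, to 1997-11-24 in 1997).
386 ÷ 7 = 55 full weeks with remainder 1, so 55 more Sundays after the first → 56.

56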